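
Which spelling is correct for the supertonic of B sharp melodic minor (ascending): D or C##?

C##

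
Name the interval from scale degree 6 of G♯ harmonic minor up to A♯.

augmented fourth

Scale degree 6 of G# harmonic minor is E.
E up to A#: letters E→A make it a fourth; 6 semitones makes it augmented.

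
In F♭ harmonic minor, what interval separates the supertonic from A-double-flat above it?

The supertonic of Fb harmonic minor is Gb.
Gb up to Abb: letters G→A make it a second; 1 semitone makes it minor.

minor second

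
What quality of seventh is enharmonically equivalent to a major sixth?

diminished

A major sixth spans 9 semitones.
A seventh spanning 9 semitones is diminished (the major seventh is 11).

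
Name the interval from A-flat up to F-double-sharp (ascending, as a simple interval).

doubly augmented sixth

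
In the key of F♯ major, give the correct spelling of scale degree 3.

The F# major scale runs F# G# A# B C# D# E#.
Degree 3 is A#.

A#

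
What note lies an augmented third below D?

Bbb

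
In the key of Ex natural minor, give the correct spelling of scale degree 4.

A##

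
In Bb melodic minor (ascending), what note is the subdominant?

Degree 4 takes the letter 3 steps above B, which is E.
In melodic minor (ascending), degree 4 sits 5 semitones above the tonic. Bb + 5 semitones is pitch class 3, spelled on E as Eb.

Eb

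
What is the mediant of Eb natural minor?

Gb

The Eb natural minor scale runs Eb F Gb Ab Bb Cb Db.
Degree 3 is Gb.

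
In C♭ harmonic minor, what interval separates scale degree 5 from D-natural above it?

augmented fifth

Scale degree 5 of Cb harmonic minor is Gb.
Gb up to D: letters G→D make it a fifth; 8 semitones makes it augmented.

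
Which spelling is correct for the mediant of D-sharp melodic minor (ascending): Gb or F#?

F#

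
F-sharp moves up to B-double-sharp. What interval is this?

doubly augmented fourth

Counting letters F–G–A–B gives a fourth.
F#→B## = 7 semitones, 2 wider than the perfect fourth (5), so doubly augmented.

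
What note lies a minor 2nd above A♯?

B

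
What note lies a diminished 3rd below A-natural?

F##

A third below A lands on the letter F.
A diminished third spans 2 semitones, so A moves to pitch class 7. On the letter F that is F##.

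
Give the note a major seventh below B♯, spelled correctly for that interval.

A seventh below B lands on the letter C.
A major seventh spans 11 semitones, so B# moves to pitch class 1. On the letter C that is C#.

C#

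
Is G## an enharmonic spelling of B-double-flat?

Yes

G## is pitch class 9; Bbb is pitch class 9.
All spellings map to pitch class 9, so they are enharmonically equivalent.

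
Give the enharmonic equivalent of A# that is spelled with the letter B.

Bb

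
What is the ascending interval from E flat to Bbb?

diminished fifth

The letter names run E→B, a span of 4 letter steps, so the interval is some kind of fifth.
Eb to Bbb is 6 semitones. A perfect fifth is 7, so 6 makes it diminished.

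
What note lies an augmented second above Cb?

C up a major second is D, so the target letter is D.
From Cb, an augmented second is 3 semitones up: D.

D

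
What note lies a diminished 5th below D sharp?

G##

A fifth below D lands on the letter G.
A diminished fifth spans 6 semitones, so D# moves to pitch class 9. On the letter G that is G##.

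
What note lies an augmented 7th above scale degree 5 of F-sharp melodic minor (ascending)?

Scale degree 5 of F# melodic minor (ascending) is C#.
An augmented seventh (12 semitones) above C# lands on the letter B, giving B##.

B##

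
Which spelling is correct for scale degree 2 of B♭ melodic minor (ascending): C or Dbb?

C

Each scale degree takes a distinct letter name. Degree 2 of a scale on B must use the letter C.
C and Dbb are enharmonically the same pitch, but only C uses the letter C, so it is the correct spelling here.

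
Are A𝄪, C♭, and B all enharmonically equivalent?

A## = pitch class 11 and Cb = pitch class 11 and B = pitch class 11 — the same pitch class, so they are enharmonic equivalents.

Yes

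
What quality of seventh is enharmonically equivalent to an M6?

diminished

A major sixth spans 9 semitones.
A seventh spanning 9 semitones is diminished (the major seventh is 11).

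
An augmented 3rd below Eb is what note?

Cbb

E down a major third is C, so the target letter is C.
From Eb, an augmented third is 5 semitones down: Cbb.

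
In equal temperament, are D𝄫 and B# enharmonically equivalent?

Dbb is pitch class 0; B# is pitch class 0.
All spellings map to pitch class 0, so they are enharmonically equivalent.

Yes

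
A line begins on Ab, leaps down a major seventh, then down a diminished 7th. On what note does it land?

A major seventh down from Ab is Bbb (letter B, 11 semitones down).
A diminished seventh down from Bbb is C (letter C, 9 semitones down).

C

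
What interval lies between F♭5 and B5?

Counting letters F–G–A–B gives a fourth.
Fb→B = 7 semitones, 2 wider than the perfect fourth (5), so doubly augmented.

doubly augmented fourth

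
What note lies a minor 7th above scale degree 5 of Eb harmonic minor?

Scale degree 5 of Eb harmonic minor is Bb.
A minor seventh (10 semitones) above Bb lands on the letter A, giving Ab.

Ab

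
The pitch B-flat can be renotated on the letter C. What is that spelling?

Cbb

Plain C sits 2 semitones above Bb, so on the letter C the same pitch needs a double flat: Cbb.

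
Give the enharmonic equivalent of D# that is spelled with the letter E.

D# is pitch class 3. The letter E alone is pitch class 4.
To reach pitch class 3 from E requires an offset of -1 semitone, i.e. flat: Eb.

Eb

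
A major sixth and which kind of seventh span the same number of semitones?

diminished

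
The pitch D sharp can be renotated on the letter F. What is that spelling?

Fbb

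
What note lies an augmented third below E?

A third below E lands on the letter C.
An augmented third spans 5 semitones, so E moves to pitch class 11. On the letter C that is Cb.

Cb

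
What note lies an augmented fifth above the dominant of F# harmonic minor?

The dominant of F# harmonic minor is C#.
An augmented fifth (8 semitones) above C# lands on the letter G, giving G##.

G##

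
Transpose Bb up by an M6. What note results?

A sixth above B lands on the letter G.
A major sixth spans 9 semitones, so Bb moves to pitch class 7. On the letter G that is G.

G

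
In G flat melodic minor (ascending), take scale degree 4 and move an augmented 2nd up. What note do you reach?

D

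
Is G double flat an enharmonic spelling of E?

No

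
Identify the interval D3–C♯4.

major seventh

The letter names run D→C, a span of 6 letter steps, so the interval is some kind of seventh.
D to C# is 11 semitones. A major seventh is 11, so 11 makes it major.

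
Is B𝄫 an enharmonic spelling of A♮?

Yes

Bbb = pitch class 9 and A = pitch class 9 — the same pitch class, so they are enharmonic equivalents.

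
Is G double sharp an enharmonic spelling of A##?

No

Two spellings are enharmonically equivalent only if they share a pitch class.
Here G## → 9, A## → 11; 9 ≠ 11, so they are not.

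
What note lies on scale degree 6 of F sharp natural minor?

D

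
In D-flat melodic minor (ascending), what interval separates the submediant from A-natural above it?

The submediant of Db melodic minor (ascending) is Bb.
Bb up to A: letters B→A make it a seventh; 11 semitones makes it major.

major seventh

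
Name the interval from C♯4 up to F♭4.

Counting letters C–D–E–F gives a fourth.
C#→Fb = 3 semitones, 2 narrower than the perfect fourth (5), so doubly diminished.

doubly diminished fourth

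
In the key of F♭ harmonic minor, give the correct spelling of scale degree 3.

Degree 3 takes the letter 2 steps above F, which is A.
In harmonic minor, degree 3 sits 3 semitones above the tonic. Fb + 3 semitones is pitch class 7, spelled on A as Abb.

Abb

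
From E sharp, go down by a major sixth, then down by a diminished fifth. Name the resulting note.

A major sixth down from E# is G# (letter G, 9 semitones down).
A diminished fifth down from G# is C## (letter C, 6 semitones down).

C##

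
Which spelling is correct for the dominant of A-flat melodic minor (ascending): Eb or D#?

Eb

Each scale degree takes a distinct letter name. Degree 5 of a scale on A must use the letter E.
Eb and D# are enharmonically the same pitch, but only Eb uses the letter E, so it is the correct spelling here.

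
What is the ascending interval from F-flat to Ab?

major third

The letter names run F→A, a span of 2 letter steps, so the interval is some kind of third.
Fb to Ab is 4 semitones. A major third is 4, so 4 makes it major.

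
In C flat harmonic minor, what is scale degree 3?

Ebb

Degree 3 takes the letter 2 steps above C, which is E.
In harmonic minor, degree 3 sits 3 semitones above the tonic. Cb + 3 semitones is pitch class 2, spelled on E as Ebb.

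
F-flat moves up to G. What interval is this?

augmented second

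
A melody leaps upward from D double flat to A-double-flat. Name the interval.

perfect fifth

Counting letters D–E–F–G–A gives a fifth.
Dbb→Abb = 7 semitones, exactly the perfect fifth.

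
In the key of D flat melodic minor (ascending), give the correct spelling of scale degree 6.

Bb

Degree 6 takes the letter 5 steps above D, which is B.
In melodic minor (ascending), degree 6 sits 9 semitones above the tonic. Db + 9 semitones is pitch class 10, spelled on B as Bb.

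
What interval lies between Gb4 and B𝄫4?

minor third

Counting letters G–A–B gives a third.
Gb→Bbb = 3 semitones, 1 narrower than the major third (4), so minor.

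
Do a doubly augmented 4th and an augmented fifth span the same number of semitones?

A doubly augmented fourth spans 7 semitones; an augmented fifth spans 8.
The spans differ, so they are not enharmonic equivalents.

No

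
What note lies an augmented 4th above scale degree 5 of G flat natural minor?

G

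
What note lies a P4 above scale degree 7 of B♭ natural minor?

Db

Scale degree 7 of Bb natural minor is Ab.
A perfect fourth (5 semitones) above Ab lands on the letter D, giving Db.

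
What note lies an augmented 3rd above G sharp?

B##

G up a major third is B, so the target letter is B.
From G#, an augmented third is 5 semitones up: B##.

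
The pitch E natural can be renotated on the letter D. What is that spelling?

E is pitch class 4. The letter D alone is pitch class 2.
To reach pitch class 4 from D requires an offset of +2 semitones, i.e. double sharp: D##.

D##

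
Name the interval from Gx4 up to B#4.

minor third

Counting letters G–A–B gives a third.
G##→B# = 3 semitones, 1 narrower than the major third (4), so minor.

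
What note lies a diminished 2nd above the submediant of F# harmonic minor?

The submediant of F# harmonic minor is D.
A diminished second (0 semitones) above D lands on the letter E, giving Ebb.

Ebb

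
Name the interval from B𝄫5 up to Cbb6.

The letter names run B→C, a span of 1 letter step, so the interval is some kind of second.
Bbb to Cbb is 1 semitone. A major second is 2, so 1 makes it minor.

minor second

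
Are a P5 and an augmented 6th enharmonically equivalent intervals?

No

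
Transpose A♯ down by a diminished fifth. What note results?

A fifth below A lands on the letter D.
A diminished fifth spans 6 semitones, so A# moves to pitch class 4. On the letter D that is D##.

D##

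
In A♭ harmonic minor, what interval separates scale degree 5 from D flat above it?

Scale degree 5 of Ab harmonic minor is Eb.
Eb up to Db: letters E→D make it a seventh; 10 semitones makes it minor.

minor seventh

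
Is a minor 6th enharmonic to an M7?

No

A minor sixth spans 8 semitones; a major seventh spans 11.
The spans differ, so they are not enharmonic equivalents.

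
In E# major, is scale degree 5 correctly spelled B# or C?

Each scale degree takes a distinct letter name. Degree 5 of a scale on E must use the letter B.
B# and C are enharmonically the same pitch, but only B# uses the letter B, so it is the correct spelling here.

B#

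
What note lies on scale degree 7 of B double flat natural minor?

Degree 7 takes the letter 6 steps above B, which is A.
In natural minor, degree 7 sits 10 semitones above the tonic. Bbb + 10 semitones is pitch class 7, spelled on A as Abb.

Abb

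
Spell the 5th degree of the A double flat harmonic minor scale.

Ebb

Degree 5 takes the letter 4 steps above A, which is E.
In harmonic minor, degree 5 sits 7 semitones above the tonic. Abb + 7 semitones is pitch class 2, spelled on E as Ebb.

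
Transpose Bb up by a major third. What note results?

A third above B lands on the letter D.
A major third spans 4 semitones, so Bb moves to pitch class 2. On the letter D that is D.

D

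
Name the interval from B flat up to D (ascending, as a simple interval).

Counting letters B–C–D gives a third.
Bb→D = 4 semitones, exactly the major third.

major third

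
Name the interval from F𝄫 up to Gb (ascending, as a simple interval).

augmented second

Counting letters F–G gives a second.
Fbb→Gb = 3 semitones, 1 wider than the major second (2), so augmented.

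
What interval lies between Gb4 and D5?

augmented fifth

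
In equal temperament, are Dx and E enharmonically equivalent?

Yes

D## = pitch class 4 and E = pitch class 4 — the same pitch class, so they are enharmonic equivalents.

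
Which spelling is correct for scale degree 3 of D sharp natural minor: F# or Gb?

Each scale degree takes a distinct letter name. Degree 3 of a scale on D must use the letter F.
F# and Gb are enharmonically the same pitch, but only F# uses the letter F, so it is the correct spelling here.

F#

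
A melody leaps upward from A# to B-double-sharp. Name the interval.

augmented second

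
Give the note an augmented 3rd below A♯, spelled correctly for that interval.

F

A third below A lands on the letter F.
An augmented third spans 5 semitones, so A# moves to pitch class 5. On the letter F that is F.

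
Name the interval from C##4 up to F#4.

The letter names run C→F, a span of 3 letter steps, so the interval is some kind of fourth.
C## to F# is 4 semitones. A perfect fourth is 5, so 4 makes it diminished.

diminished fourth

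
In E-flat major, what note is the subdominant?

Degree 4 takes the letter 3 steps above E, which is A.
In major, degree 4 sits 5 semitones above the tonic. Eb + 5 semitones is pitch class 8, spelled on A as Ab.

Ab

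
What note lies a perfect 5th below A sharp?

D#

A down a perfect fifth is D, so the target letter is D.
From A#, a perfect fifth is 7 semitones down: D#.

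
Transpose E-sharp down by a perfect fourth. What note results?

E down a perfect fourth is B, so the target letter is B.
From E#, a perfect fourth is 5 semitones down: B#.

B#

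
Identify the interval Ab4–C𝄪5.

doubly augmented third

Counting letters A–B–C gives a third.
Ab→C## = 6 semitones, 2 wider than the major third (4), so doubly augmented.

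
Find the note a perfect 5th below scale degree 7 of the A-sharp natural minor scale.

Scale degree 7 of A# natural minor is G#.
A perfect fifth (7 semitones) below G# lands on the letter C, giving C#.

C#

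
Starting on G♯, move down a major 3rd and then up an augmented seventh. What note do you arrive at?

A major third down from G# is E (letter E, 4 semitones down).
An augmented seventh up from E is D## (letter D, 12 semitones up).

D##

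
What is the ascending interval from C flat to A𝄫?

minor sixth

The letter names run C→A, a span of 5 letter steps, so the interval is some kind of sixth.
Cb to Abb is 8 semitones. A major sixth is 9, so 8 makes it minor.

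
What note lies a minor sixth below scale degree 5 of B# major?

Scale degree 5 of B# major is F##.
A minor sixth (8 semitones) below F## lands on the letter A, giving A##.

A##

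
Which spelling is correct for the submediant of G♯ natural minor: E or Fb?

Each scale degree takes a distinct letter name. Degree 6 of a scale on G must use the letter E.
E and Fb are enharmonically the same pitch, but only E uses the letter E, so it is the correct spelling here.

E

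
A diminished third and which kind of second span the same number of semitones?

A diminished third spans 2 semitones.
A second spanning 2 semitones is major (the major second is 2).

major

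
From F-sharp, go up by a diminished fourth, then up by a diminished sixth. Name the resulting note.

Gbb

A diminished fourth up from F# is Bb (letter B, 4 semitones up).
A diminished sixth up from Bb is Gbb (letter G, 7 semitones up).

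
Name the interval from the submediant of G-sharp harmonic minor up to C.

minor sixth

The submediant of G# harmonic minor is E.
E up to C: letters E→C make it a sixth; 8 semitones makes it minor.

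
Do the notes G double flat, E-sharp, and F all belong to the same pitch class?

Gbb = pitch class 5 and E# = pitch class 5 and F = pitch class 5 — the same pitch class, so they are enharmonic equivalents.

Yes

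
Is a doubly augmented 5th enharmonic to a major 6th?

Yes

A doubly augmented fifth spans 9 semitones; a major sixth spans 9.
They are enharmonically equivalent.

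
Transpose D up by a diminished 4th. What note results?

A fourth above D lands on the letter G.
A diminished fourth spans 4 semitones, so D moves to pitch class 6. On the letter G that is Gb.

Gb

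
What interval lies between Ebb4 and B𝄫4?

perfect fifth

The letter names run E→B, a span of 4 letter steps, so the interval is some kind of fifth.
Ebb to Bbb is 7 semitones. A perfect fifth is 7, so 7 makes it perfect.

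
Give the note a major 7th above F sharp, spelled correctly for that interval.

E#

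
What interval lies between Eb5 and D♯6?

Counting letters E–F–G–A–B–C–D gives a seventh.
Eb→D# = 12 semitones, 1 wider than the major seventh (11), so augmented.

augmented seventh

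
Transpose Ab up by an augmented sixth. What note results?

F#

A up a major sixth is F#, so the target letter is F.
From Ab, an augmented sixth is 10 semitones up: F#.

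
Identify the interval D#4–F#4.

minor third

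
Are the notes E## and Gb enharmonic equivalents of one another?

E## = pitch class 6 and Gb = pitch class 6 — the same pitch class, so they are enharmonic equivalents.

Yes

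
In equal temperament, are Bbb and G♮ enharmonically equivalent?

No

Two spellings are enharmonically equivalent only if they share a pitch class.
Here Bbb → 9, G → 7; 7 ≠ 9, so they are not.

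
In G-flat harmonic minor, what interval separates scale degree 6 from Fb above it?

major second

Scale degree 6 of Gb harmonic minor is Ebb.
Ebb up to Fb: letters E→F make it a second; 2 semitones makes it major.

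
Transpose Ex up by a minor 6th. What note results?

E up a major sixth is C#, so the target letter is C.
From E##, a minor sixth is 8 semitones up: C##.

C##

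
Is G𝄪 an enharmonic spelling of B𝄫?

Yes

G## = pitch class 9 and Bbb = pitch class 9 — the same pitch class, so they are enharmonic equivalents.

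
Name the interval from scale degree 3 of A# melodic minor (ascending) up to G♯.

perfect fifth

Scale degree 3 of A# melodic minor (ascending) is C#.
C# up to G#: letters C→G make it a fifth; 7 semitones makes it perfect.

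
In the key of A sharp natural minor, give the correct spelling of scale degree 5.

E#

The A# natural minor scale runs A# B# C# D# E# F# G#.
Degree 5 is E#.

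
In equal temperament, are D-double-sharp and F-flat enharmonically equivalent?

Yes

D## is pitch class 4; Fb is pitch class 4.
All spellings map to pitch class 4, so they are enharmonically equivalent.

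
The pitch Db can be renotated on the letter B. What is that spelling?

B##

Db is pitch class 1. The letter B alone is pitch class 11.
To reach pitch class 1 from B requires an offset of +2 semitones, i.e. double sharp: B##.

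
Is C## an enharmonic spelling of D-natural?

C## = pitch class 2 and D = pitch class 2 — the same pitch class, so they are enharmonic equivalents.

Yes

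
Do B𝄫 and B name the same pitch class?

Two spellings are enharmonically equivalent only if they share a pitch class.
Here Bbb → 9, B → 11; 9 ≠ 11, so they are not.

No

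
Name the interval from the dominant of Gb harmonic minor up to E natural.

augmented second

The dominant of Gb harmonic minor is Db.
Db up to E: letters D→E make it a second; 3 semitones makes it augmented.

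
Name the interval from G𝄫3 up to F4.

The letter names run G→F, a span of 6 letter steps, so the interval is some kind of seventh.
Gbb to F is 12 semitones. A major seventh is 11, so 12 makes it augmented.

augmented seventh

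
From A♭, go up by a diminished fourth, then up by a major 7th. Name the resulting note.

Cb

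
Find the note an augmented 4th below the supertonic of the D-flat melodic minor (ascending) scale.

The supertonic of Db melodic minor (ascending) is Eb.
An augmented fourth (6 semitones) below Eb lands on the letter B, giving Bbb.

Bbb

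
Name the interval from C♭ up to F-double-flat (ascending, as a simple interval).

diminished fourth

Counting letters C–D–E–F gives a fourth.
Cb→Fbb = 4 semitones, 1 narrower than the perfect fourth (5), so diminished.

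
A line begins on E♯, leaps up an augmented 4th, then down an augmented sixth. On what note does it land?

An augmented fourth up from E# is A## (letter A, 6 semitones up).
An augmented sixth down from A## is C# (letter C, 10 semitones down).

C#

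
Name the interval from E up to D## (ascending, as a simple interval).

augmented seventh

Counting letters E–F–G–A–B–C–D gives a seventh.
E→D## = 12 semitones, 1 wider than the major seventh (11), so augmented.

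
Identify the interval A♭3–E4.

augmented fifth

The letter names run A→E, a span of 4 letter steps, so the interval is some kind of fifth.
Ab to E is 8 semitones. A perfect fifth is 7, so 8 makes it augmented.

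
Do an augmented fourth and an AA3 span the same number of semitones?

An augmented fourth spans 6 semitones; a doubly augmented third spans 6.
They are enharmonically equivalent.

Yes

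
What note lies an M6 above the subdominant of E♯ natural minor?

F##

The subdominant of E# natural minor is A#.
A major sixth (9 semitones) above A# lands on the letter F, giving F##.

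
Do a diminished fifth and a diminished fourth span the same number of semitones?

No

A diminished fifth spans 6 semitones; a diminished fourth spans 4.
The spans differ, so they are not enharmonic equivalents.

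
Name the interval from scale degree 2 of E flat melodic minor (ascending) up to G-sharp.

augmented second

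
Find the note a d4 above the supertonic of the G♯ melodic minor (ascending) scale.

The supertonic of G# melodic minor (ascending) is A#.
A diminished fourth (4 semitones) above A# lands on the letter D, giving D.

D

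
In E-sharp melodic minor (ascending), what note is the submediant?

The E# melodic minor (ascending) scale runs E# F## G# A# B# C## D##.
Degree 6 is C##.

C##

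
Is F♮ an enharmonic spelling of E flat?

Two spellings are enharmonically equivalent only if they share a pitch class.
Here F → 5, Eb → 3; 3 ≠ 5, so they are not.

No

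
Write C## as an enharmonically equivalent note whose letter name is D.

D

Plain D sits at the same pitch as C##, so on the letter D the same pitch needs a natural: D.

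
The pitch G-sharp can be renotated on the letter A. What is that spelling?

Ab

Plain A sits 1 semitone above G#, so on the letter A the same pitch needs a flat: Ab.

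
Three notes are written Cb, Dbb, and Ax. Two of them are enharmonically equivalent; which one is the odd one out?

Dbb

In 12-tone equal temperament, enharmonic equivalents share a pitch class. Cb is pitch class 11; Dbb is pitch class 0; A## is pitch class 11.
Cb and A## share pitch class 11, while Dbb is pitch class 0.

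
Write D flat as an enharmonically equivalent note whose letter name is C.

C#

Db is pitch class 1. The letter C alone is pitch class 0.
To reach pitch class 1 from C requires an offset of +1 semitone, i.e. sharp: C#.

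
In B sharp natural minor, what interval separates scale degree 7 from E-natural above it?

diminished fifth

Scale degree 7 of B# natural minor is A#.
A# up to E: letters A→E make it a fifth; 6 semitones makes it diminished.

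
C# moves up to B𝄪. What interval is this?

augmented seventh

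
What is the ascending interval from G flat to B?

augmented third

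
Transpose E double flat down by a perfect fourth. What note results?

Bbb

E down a perfect fourth is B, so the target letter is B.
From Ebb, a perfect fourth is 5 semitones down: Bbb.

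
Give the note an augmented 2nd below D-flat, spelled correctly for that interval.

Cbb

D down a major second is C, so the target letter is C.
From Db, an augmented second is 3 semitones down: Cbb.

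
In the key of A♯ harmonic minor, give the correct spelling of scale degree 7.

G##

Degree 7 takes the letter 6 steps above A, which is G.
In harmonic minor, degree 7 sits 11 semitones above the tonic. A# + 11 semitones is pitch class 9, spelled on G as G##.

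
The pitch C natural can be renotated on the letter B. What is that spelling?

B#

C is pitch class 0. The letter B alone is pitch class 11.
To reach pitch class 0 from B requires an offset of +1 semitone, i.e. sharp: B#.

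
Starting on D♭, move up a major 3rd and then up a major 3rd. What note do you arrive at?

A

A major third up from Db is F (letter F, 4 semitones up).
A major third up from F is A (letter A, 4 semitones up).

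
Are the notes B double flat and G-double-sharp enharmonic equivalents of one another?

Yes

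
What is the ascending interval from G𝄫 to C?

Counting letters G–A–B–C gives a fourth.
Gbb→C = 7 semitones, 2 wider than the perfect fourth (5), so doubly augmented.

doubly augmented fourth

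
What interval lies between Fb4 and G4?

Counting letters F–G gives a second.
Fb→G = 3 semitones, 1 wider than the major second (2), so augmented.

augmented second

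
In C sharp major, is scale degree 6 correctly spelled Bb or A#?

A#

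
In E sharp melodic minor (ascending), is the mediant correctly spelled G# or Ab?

G#

Each scale degree takes a distinct letter name. Degree 3 of a scale on E must use the letter G.
G# and Ab are enharmonically the same pitch, but only G# uses the letter G, so it is the correct spelling here.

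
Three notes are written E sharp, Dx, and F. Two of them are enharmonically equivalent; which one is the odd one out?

In 12-tone equal temperament, enharmonic equivalents share a pitch class. E# is pitch class 5; D## is pitch class 4; F is pitch class 5.
E# and F share pitch class 5, while D## is pitch class 4.

D##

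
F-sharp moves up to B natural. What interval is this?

perfect fourth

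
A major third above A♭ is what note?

C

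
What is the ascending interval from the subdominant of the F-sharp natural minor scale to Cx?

augmented second

The subdominant of F# natural minor is B.
B up to C##: letters B→C make it a second; 3 semitones makes it augmented.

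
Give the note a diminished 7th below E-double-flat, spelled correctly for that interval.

F

A seventh below E lands on the letter F.
A diminished seventh spans 9 semitones, so Ebb moves to pitch class 5. On the letter F that is F.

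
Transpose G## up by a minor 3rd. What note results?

G up a major third is B, so the target letter is B.
From G##, a minor third is 3 semitones up: B#.

B#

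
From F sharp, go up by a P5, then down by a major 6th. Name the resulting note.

A perfect fifth up from F# is C# (letter C, 7 semitones up).
A major sixth down from C# is E (letter E, 9 semitones down).

E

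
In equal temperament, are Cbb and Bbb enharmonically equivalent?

No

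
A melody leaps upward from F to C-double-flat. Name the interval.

doubly diminished fifth

Counting letters F–G–A–B–C gives a fifth.
F→Cbb = 5 semitones, 2 narrower than the perfect fifth (7), so doubly diminished.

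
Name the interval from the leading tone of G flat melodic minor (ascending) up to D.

The leading tone of Gb melodic minor (ascending) is F.
F up to D: letters F→D make it a sixth; 9 semitones makes it major.

major sixth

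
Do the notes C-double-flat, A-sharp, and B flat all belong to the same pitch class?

Cbb = pitch class 10 and A# = pitch class 10 and Bb = pitch class 10 — the same pitch class, so they are enharmonic equivalents.

Yes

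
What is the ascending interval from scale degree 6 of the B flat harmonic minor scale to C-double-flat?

diminished fourth

Scale degree 6 of Bb harmonic minor is Gb.
Gb up to Cbb: letters G→C make it a fourth; 4 semitones makes it diminished.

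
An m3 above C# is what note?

E

C up a major third is E, so the target letter is E.
From C#, a minor third is 3 semitones up: E.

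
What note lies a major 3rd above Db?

A third above D lands on the letter F.
A major third spans 4 semitones, so Db moves to pitch class 5. On the letter F that is F.

F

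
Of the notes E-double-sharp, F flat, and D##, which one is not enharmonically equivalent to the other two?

E##

In 12-tone equal temperament, enharmonic equivalents share a pitch class. E## is pitch class 6; Fb is pitch class 4; D## is pitch class 4.
Fb and D## share pitch class 4, while E## is pitch class 6.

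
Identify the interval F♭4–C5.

Counting letters F–G–A–B–C gives a fifth.
Fb→C = 8 semitones, 1 wider than the perfect fifth (7), so augmented.

augmented fifth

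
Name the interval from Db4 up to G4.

The letter names run D→G, a span of 3 letter steps, so the interval is some kind of fourth.
Db to G is 6 semitones. A perfect fourth is 5, so 6 makes it augmented.

augmented fourth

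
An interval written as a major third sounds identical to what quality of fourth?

diminished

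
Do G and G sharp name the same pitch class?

No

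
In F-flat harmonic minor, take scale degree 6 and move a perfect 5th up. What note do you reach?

Abb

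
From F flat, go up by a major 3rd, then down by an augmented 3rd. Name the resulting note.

Fbb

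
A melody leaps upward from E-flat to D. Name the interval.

major seventh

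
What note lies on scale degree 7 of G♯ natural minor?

The G# natural minor scale runs G# A# B C# D# E F#.
Degree 7 is F#.

F#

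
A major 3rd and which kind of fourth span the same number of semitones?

diminished

A major third spans 4 semitones.
A fourth spanning 4 semitones is diminished (the perfect fourth is 5).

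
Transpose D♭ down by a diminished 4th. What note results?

A

A fourth below D lands on the letter A.
A diminished fourth spans 4 semitones, so Db moves to pitch class 9. On the letter A that is A.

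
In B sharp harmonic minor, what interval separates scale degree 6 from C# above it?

perfect fourth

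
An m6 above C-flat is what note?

Abb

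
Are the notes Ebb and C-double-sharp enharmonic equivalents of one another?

Yes

Ebb = pitch class 2 and C## = pitch class 2 — the same pitch class, so they are enharmonic equivalents.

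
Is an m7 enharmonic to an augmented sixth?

Yes

A minor seventh spans 10 semitones; an augmented sixth spans 10.
They are enharmonically equivalent.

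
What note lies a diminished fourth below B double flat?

A fourth below B lands on the letter F.
A diminished fourth spans 4 semitones, so Bbb moves to pitch class 5. On the letter F that is F.

F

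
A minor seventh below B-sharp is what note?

A seventh below B lands on the letter C.
A minor seventh spans 10 semitones, so B# moves to pitch class 2. On the letter C that is C##.

C##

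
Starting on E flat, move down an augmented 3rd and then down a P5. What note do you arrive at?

An augmented third down from Eb is Cbb (letter C, 5 semitones down).
A perfect fifth down from Cbb is Fbb (letter F, 7 semitones down).

Fbb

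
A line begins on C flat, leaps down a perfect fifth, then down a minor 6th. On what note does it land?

Ab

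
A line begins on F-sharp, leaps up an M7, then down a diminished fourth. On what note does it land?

B##

A major seventh up from F# is E# (letter E, 11 semitones up).
A diminished fourth down from E# is B## (letter B, 4 semitones down).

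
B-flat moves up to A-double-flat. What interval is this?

diminished seventh

The letter names run B→A, a span of 6 letter steps, so the interval is some kind of seventh.
Bb to Abb is 9 semitones. A major seventh is 11, so 9 makes it diminished.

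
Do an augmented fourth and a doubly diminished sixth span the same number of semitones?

Yes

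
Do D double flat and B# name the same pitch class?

Yes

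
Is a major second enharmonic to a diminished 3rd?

Yes

A major second spans 2 semitones; a diminished third spans 2.
They are enharmonically equivalent.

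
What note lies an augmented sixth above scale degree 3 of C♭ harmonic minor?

Scale degree 3 of Cb harmonic minor is Ebb.
An augmented sixth (10 semitones) above Ebb lands on the letter C, giving C.

C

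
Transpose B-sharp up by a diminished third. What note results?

A third above B lands on the letter D.
A diminished third spans 2 semitones, so B# moves to pitch class 2. On the letter D that is D.

D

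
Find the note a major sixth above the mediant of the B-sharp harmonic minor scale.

The mediant of B# harmonic minor is D#.
A major sixth (9 semitones) above D# lands on the letter B, giving B#.

B#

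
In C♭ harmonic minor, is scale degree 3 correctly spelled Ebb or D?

Each scale degree takes a distinct letter name. Degree 3 of a scale on C must use the letter E.
Ebb and D are enharmonically the same pitch, but only Ebb uses the letter E, so it is the correct spelling here.

Ebb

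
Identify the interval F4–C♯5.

augmented fifth

The letter names run F→C, a span of 4 letter steps, so the interval is some kind of fifth.
F to C# is 8 semitones. A perfect fifth is 7, so 8 makes it augmented.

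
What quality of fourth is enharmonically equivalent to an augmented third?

perfect

An augmented third spans 5 semitones.
A fourth spanning 5 semitones is perfect (the perfect fourth is 5).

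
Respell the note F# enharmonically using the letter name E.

E##

F# is pitch class 6. The letter E alone is pitch class 4.
To reach pitch class 6 from E requires an offset of +2 semitones, i.e. double sharp: E##.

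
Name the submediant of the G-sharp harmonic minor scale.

E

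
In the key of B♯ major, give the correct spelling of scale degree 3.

D##

The B# major scale runs B# C## D## E# F## G## A##.
Degree 3 is D##.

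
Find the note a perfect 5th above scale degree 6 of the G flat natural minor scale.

Bbb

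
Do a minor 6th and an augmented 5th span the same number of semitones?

Yes

A minor sixth spans 8 semitones; an augmented fifth spans 8.
They are enharmonically equivalent.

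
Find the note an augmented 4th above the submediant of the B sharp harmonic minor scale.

C##

The submediant of B# harmonic minor is G#.
An augmented fourth (6 semitones) above G# lands on the letter C, giving C##.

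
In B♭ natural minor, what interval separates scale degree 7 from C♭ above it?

Scale degree 7 of Bb natural minor is Ab.
Ab up to Cb: letters A→C make it a third; 3 semitones makes it minor.

minor third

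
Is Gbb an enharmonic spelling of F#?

Gbb is pitch class 5; F# is pitch class 6.
The pitch classes differ (5 vs. 6), so they are not enharmonic equivalents.

No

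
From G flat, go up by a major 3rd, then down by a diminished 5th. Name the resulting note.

A major third up from Gb is Bb (letter B, 4 semitones up).
A diminished fifth down from Bb is E (letter E, 6 semitones down).

E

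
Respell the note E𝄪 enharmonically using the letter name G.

E## is pitch class 6. The letter G alone is pitch class 7.
To reach pitch class 6 from G requires an offset of -1 semitone, i.e. flat: Gb.

Gb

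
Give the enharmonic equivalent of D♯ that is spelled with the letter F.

Plain F sits 2 semitones above D#, so on the letter F the same pitch needs a double flat: Fbb.

Fbb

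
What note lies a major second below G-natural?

F

A second below G lands on the letter F.
A major second spans 2 semitones, so G moves to pitch class 5. On the letter F that is F.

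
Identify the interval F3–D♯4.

The letter names run F→D, a span of 5 letter steps, so the interval is some kind of sixth.
F to D# is 10 semitones. A major sixth is 9, so 10 makes it augmented.

augmented sixth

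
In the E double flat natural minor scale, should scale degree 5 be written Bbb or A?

Bbb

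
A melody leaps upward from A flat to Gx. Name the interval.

doubly augmented seventh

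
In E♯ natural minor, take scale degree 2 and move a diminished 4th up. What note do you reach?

Scale degree 2 of E# natural minor is F##.
A diminished fourth (4 semitones) above F## lands on the letter B, giving B.

B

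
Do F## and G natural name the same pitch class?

Yes

F## is pitch class 7; G is pitch class 7.
All spellings map to pitch class 7, so they are enharmonically equivalent.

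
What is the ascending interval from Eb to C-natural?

The letter names run E→C, a span of 5 letter steps, so the interval is some kind of sixth.
Eb to C is 9 semitones. A major sixth is 9, so 9 makes it major.

major sixth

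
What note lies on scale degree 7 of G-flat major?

F

The Gb major scale runs Gb Ab Bb Cb Db Eb F.
Degree 7 is F.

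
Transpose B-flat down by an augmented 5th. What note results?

Ebb

B down a perfect fifth is E, so the target letter is E.
From Bb, an augmented fifth is 8 semitones down: Ebb.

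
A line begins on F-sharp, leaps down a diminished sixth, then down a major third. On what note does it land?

A diminished sixth down from F# is A## (letter A, 7 semitones down).
A major third down from A## is F## (letter F, 4 semitones down).

F##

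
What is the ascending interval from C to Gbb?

doubly diminished fifth

The letter names run C→G, a span of 4 letter steps, so the interval is some kind of fifth.
C to Gbb is 5 semitones. A perfect fifth is 7, so 5 makes it doubly diminished.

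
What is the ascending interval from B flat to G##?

doubly augmented sixth

Counting letters B–C–D–E–F–G gives a sixth.
Bb→G## = 11 semitones, 2 wider than the major sixth (9), so doubly augmented.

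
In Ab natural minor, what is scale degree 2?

Bb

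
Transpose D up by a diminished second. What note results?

Ebb

A second above D lands on the letter E.
A diminished second spans 0 semitones, so D moves to pitch class 2. On the letter E that is Ebb.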